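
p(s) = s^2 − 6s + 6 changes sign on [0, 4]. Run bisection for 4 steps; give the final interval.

[1.25, 1.5]

m = 2, p(m) = -2 (−); new bracket [0, 2]
m = 1, p(m) = 1 (+); new bracket [1, 2]
m = 1.5, p(m) = -0.75 (−); new bracket [1, 1.5]
m = 1.25, p(m) = 0.0625 (+); new bracket [1.25, 1.5]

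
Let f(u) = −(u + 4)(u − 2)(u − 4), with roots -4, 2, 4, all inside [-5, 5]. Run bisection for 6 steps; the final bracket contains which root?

m = 0, f(m) = -32 (−); new bracket [-5, 0]
m = -2.5, f(m) = -43.875 (−); new bracket [-5, -2.5]
m = -3.75, f(m) = -11.140625 (−); new bracket [-5, -3.75]
m = -4.375, f(m) = 20.0215 (+); new bracket [-4.375, -3.75]
m = -4.0625, f(m) = 3.0549 (+); new bracket [-4.0625, -3.75]
m = -3.90625, f(m) = -4.3778 (−); new bracket [-4.0625, -3.90625]

-4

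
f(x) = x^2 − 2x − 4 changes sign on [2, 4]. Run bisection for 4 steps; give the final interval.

midpoint 3: f = -1 < 0 → [3, 4]
midpoint 3.5: f = 1.25 > 0 → [3, 3.5]
midpoint 3.25: f = 0.0625 > 0 → [3, 3.25]
midpoint 3.125: f = -0.4844 < 0 → [3.125, 3.25]

[3.125, 3.25]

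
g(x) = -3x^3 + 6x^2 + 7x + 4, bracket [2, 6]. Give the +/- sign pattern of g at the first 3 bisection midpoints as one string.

--+

midpoint 4: g = -64 < 0 → [2, 4]
midpoint 3: g = -2 < 0 → [2, 3]
midpoint 2.5: g = 12.125 > 0 → [2.5, 3]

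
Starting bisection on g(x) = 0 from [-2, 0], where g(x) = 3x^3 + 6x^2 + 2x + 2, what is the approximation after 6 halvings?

midpoint -1: g = 3 > 0 → [-2, -1]
midpoint -1.5: g = 2.375 > 0 → [-2, -1.5]
midpoint -1.75: g = 0.796875 > 0 → [-2, -1.75]
midpoint -1.875: g = -0.4316 < 0 → [-1.875, -1.75]
midpoint -1.8125: g = 0.2229 > 0 → [-1.875, -1.8125]
midpoint -1.84375: g = -0.094 < 0 → [-1.84375, -1.8125]

-1.84375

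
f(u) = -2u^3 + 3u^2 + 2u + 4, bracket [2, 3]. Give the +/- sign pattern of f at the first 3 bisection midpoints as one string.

u = 2.5 gives f = -3.5, negative; keep [2, 2.5]
u = 2.25 gives f = 0.90625, positive; keep [2.25, 2.5]
u = 2.375 gives f = -1.121094, negative; keep [2.25, 2.375]

-+-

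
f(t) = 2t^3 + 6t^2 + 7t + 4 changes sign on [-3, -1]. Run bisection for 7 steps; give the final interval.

[-1.59375, -1.578125]

t = -2 gives f = -2, negative; keep [-2, -1]
t = -1.5 gives f = 0.25, positive; keep [-2, -1.5]
t = -1.75 gives f = -0.59375, negative; keep [-1.75, -1.5]
t = -1.625 gives f = -0.1133, negative; keep [-1.625, -1.5]
t = -1.5625 gives f = 0.0815, positive; keep [-1.625, -1.5625]
t = -1.59375 gives f = -0.0124, negative; keep [-1.59375, -1.5625]
t = -1.578125 gives f = 0.0354, positive; keep [-1.59375, -1.578125]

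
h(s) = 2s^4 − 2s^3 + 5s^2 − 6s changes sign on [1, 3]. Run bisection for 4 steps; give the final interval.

midpoint 2: h = 24 > 0 → [1, 2]
midpoint 1.5: h = 5.625 > 0 → [1, 1.5]
midpoint 1.25: h = 1.289062 > 0 → [1, 1.25]
midpoint 1.125: h = -0.0659 < 0 → [1.125, 1.25]

[1.125, 1.25]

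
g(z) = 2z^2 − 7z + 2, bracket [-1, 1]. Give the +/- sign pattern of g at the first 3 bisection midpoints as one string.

m = 0, g(m) = 2 (+); new bracket [0, 1]
m = 0.5, g(m) = -1 (−); new bracket [0, 0.5]
m = 0.25, g(m) = 0.375 (+); new bracket [0.25, 0.5]

+-+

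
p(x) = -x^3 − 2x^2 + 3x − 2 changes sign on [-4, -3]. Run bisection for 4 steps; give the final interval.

[-3.1875, -3.125]

p(-3.5) = 5.875 > 0, so the root lies in [-3.5, -3]
p(-3.25) = 1.453125 > 0, so the root lies in [-3.25, -3]
p(-3.125) = -0.388672 < 0, so the root lies in [-3.25, -3.125]
p(-3.1875) = 0.5027 > 0, so the root lies in [-3.1875, -3.125]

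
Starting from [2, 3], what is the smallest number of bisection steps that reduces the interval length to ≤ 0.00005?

15

Width after n steps is 1/2^n. Need 2^n ≥ 1/0.00005 = 20000.
2^14 = 16384 < 20000 ≤ 2^15 = 32768, so n = 15.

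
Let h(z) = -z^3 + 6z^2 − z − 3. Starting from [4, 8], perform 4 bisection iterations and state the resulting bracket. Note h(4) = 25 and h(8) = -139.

[5.5, 5.75]

midpoint 6: h = -9 < 0 → [4, 6]
midpoint 5: h = 17 > 0 → [5, 6]
midpoint 5.5: h = 6.625 > 0 → [5.5, 6]
midpoint 5.75: h = -0.4844 < 0 → [5.5, 5.75]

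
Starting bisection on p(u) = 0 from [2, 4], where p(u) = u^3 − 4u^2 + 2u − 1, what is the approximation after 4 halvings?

u = 3 gives p = -4, negative; keep [3, 4]
u = 3.5 gives p = -0.125, negative; keep [3.5, 4]
u = 3.75 gives p = 2.984375, positive; keep [3.5, 3.75]
u = 3.625 gives p = 1.3223, positive; keep [3.5, 3.625]

3.625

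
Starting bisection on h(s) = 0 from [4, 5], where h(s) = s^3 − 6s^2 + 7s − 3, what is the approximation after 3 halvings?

4.625

s = 4.5 gives h = -1.875, negative; keep [4.5, 5]
s = 4.75 gives h = 2.046875, positive; keep [4.5, 4.75]
s = 4.625 gives h = -0.037109, negative; keep [4.625, 4.75]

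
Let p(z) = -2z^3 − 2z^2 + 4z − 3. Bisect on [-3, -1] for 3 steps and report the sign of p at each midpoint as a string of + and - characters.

-++

p(-2) = -3 < 0, so the root lies in [-3, -2]
p(-2.5) = 5.75 > 0, so the root lies in [-2.5, -2]
p(-2.25) = 0.65625 > 0, so the root lies in [-2.25, -2]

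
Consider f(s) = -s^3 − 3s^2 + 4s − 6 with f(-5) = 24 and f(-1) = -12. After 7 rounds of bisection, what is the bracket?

f(-3) = -18 < 0, so the root lies in [-5, -3]
f(-4) = -6 < 0, so the root lies in [-5, -4]
f(-4.5) = 6.375 > 0, so the root lies in [-4.5, -4]
f(-4.25) = -0.4219 < 0, so the root lies in [-4.5, -4.25]
f(-4.375) = 2.8184 > 0, so the root lies in [-4.375, -4.25]
f(-4.3125) = 1.1594 > 0, so the root lies in [-4.3125, -4.25]
f(-4.28125) = 0.3592 > 0, so the root lies in [-4.28125, -4.25]

[-4.28125, -4.25]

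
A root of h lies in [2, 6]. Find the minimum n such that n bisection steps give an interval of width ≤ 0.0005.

Width after n steps is 4/2^n. Need 2^n ≥ 4/0.0005 = 8000.
2^12 = 4096 < 8000 ≤ 2^13 = 8192, so n = 13.

13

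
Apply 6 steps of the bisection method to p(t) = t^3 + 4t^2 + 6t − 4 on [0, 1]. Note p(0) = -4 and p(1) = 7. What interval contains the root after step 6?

midpoint 0.5: p = 0.125 > 0 → [0, 0.5]
midpoint 0.25: p = -2.234375 < 0 → [0.25, 0.5]
midpoint 0.375: p = -1.134766 < 0 → [0.375, 0.5]
midpoint 0.4375: p = -0.5256 < 0 → [0.4375, 0.5]
midpoint 0.46875: p = -0.2056 < 0 → [0.46875, 0.5]
midpoint 0.484375: p = -0.0416 < 0 → [0.484375, 0.5]

[0.484375, 0.5]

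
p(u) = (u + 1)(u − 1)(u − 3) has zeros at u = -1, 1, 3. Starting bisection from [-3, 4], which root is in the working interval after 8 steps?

p(0.5) = 1.875 > 0, so the root lies in [-3, 0.5]
p(-1.25) = -2.390625 < 0, so the root lies in [-1.25, 0.5]
p(-0.375) = 2.900391 > 0, so the root lies in [-1.25, -0.375]
p(-0.8125) = 1.2957 > 0, so the root lies in [-1.25, -0.8125]
p(-1.03125) = -0.2559 < 0, so the root lies in [-1.03125, -0.8125]
p(-0.921875) = 0.5889 > 0, so the root lies in [-1.03125, -0.921875]
p(-0.9765625) = 0.1842 > 0, so the root lies in [-1.03125, -0.9765625]
p(-1.00390625) = -0.0313 < 0, so the root lies in [-1.00390625, -0.9765625]

-1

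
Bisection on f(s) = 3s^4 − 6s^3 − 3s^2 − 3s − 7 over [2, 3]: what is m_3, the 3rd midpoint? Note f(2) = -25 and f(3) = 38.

2.625

s = 2.5 gives f = -9.8125, negative; keep [2.5, 3]
s = 2.75 gives f = 8.855469, positive; keep [2.5, 2.75]
s = 2.625 gives f = -1.63208, negative; keep [2.625, 2.75]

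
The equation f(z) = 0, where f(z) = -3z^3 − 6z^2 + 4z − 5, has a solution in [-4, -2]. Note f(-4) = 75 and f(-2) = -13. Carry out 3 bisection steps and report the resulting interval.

[-2.75, -2.5]

midpoint -3: f = 10 > 0 → [-3, -2]
midpoint -2.5: f = -5.625 < 0 → [-3, -2.5]
midpoint -2.75: f = 1.015625 > 0 → [-2.75, -2.5]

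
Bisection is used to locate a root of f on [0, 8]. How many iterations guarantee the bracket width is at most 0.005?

Width after n steps is 8/2^n. Need 2^n ≥ 8/0.005 = 1600.
2^10 = 1024 < 1600 ≤ 2^11 = 2048, so n = 11.

11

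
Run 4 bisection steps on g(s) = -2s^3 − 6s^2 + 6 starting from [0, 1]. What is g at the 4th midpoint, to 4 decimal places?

-0.9214

s = 0.5 gives g = 4.25, positive; keep [0.5, 1]
s = 0.75 gives g = 1.78125, positive; keep [0.75, 1]
s = 0.875 gives g = 0.066406, positive; keep [0.875, 1]
s = 0.9375 gives g = -0.9214, negative; keep [0.875, 0.9375]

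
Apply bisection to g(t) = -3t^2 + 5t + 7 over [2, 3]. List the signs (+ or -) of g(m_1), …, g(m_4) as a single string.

+--+

m = 2.5, g(m) = 0.75 (+); new bracket [2.5, 3]
m = 2.75, g(m) = -1.9375 (−); new bracket [2.5, 2.75]
m = 2.625, g(m) = -0.546875 (−); new bracket [2.5, 2.625]
m = 2.5625, g(m) = 0.1133 (+); new bracket [2.5625, 2.625]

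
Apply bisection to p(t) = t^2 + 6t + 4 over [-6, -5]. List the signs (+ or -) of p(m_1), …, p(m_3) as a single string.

++-

t = -5.5 gives p = 1.25, positive; keep [-5.5, -5]
t = -5.25 gives p = 0.0625, positive; keep [-5.25, -5]
t = -5.125 gives p = -0.484375, negative; keep [-5.25, -5.125]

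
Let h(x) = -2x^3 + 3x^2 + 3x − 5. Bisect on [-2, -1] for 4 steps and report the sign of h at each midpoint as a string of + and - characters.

+-++

h(-1.5) = 4 > 0, so the root lies in [-1.5, -1]
h(-1.25) = -0.15625 < 0, so the root lies in [-1.5, -1.25]
h(-1.375) = 1.746094 > 0, so the root lies in [-1.375, -1.25]
h(-1.3125) = 0.7524 > 0, so the root lies in [-1.3125, -1.25]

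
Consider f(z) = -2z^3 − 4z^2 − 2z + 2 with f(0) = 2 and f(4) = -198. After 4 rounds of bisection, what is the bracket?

z = 2 gives f = -34, negative; keep [0, 2]
z = 1 gives f = -6, negative; keep [0, 1]
z = 0.5 gives f = -0.25, negative; keep [0, 0.5]
z = 0.25 gives f = 1.2188, positive; keep [0.25, 0.5]

[0.25, 0.5]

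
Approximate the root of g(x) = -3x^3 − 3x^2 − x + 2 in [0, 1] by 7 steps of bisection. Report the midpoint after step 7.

0.5546875

m = 0.5, g(m) = 0.375 (+); new bracket [0.5, 1]
m = 0.75, g(m) = -1.703125 (−); new bracket [0.5, 0.75]
m = 0.625, g(m) = -0.529297 (−); new bracket [0.5, 0.625]
m = 0.5625, g(m) = -0.0457 (−); new bracket [0.5, 0.5625]
m = 0.53125, g(m) = 0.1723 (+); new bracket [0.53125, 0.5625]
m = 0.546875, g(m) = 0.0652 (+); new bracket [0.546875, 0.5625]
m = 0.5546875, g(m) = 0.0103 (+); new bracket [0.5546875, 0.5625]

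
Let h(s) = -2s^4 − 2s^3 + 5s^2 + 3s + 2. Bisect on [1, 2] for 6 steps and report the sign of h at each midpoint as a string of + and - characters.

h(1.5) = 0.875 > 0, so the root lies in [1.5, 2]
h(1.75) = -6.914062 < 0, so the root lies in [1.5, 1.75]
h(1.625) = -2.449707 < 0, so the root lies in [1.5, 1.625]
h(1.5625) = -0.6558 < 0, so the root lies in [1.5, 1.5625]
h(1.53125) = 0.1412 > 0, so the root lies in [1.53125, 1.5625]
h(1.546875) = -0.2493 < 0, so the root lies in [1.53125, 1.546875]

+---+-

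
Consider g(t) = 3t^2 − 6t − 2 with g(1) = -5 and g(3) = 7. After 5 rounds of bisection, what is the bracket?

[2.25, 2.3125]

t = 2 gives g = -2, negative; keep [2, 3]
t = 2.5 gives g = 1.75, positive; keep [2, 2.5]
t = 2.25 gives g = -0.3125, negative; keep [2.25, 2.5]
t = 2.375 gives g = 0.6719, positive; keep [2.25, 2.375]
t = 2.3125 gives g = 0.168, positive; keep [2.25, 2.3125]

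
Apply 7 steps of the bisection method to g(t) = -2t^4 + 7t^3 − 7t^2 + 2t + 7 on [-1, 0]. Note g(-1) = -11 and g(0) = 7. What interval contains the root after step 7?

g(-0.5) = 3.25 > 0, so the root lies in [-1, -0.5]
g(-0.75) = -2.023438 < 0, so the root lies in [-0.75, -0.5]
g(-0.625) = 1.001465 > 0, so the root lies in [-0.75, -0.625]
g(-0.6875) = -0.4051 < 0, so the root lies in [-0.6875, -0.625]
g(-0.65625) = 0.3235 > 0, so the root lies in [-0.6875, -0.65625]
g(-0.671875) = -0.0343 < 0, so the root lies in [-0.671875, -0.65625]
g(-0.6640625) = 0.1462 > 0, so the root lies in [-0.671875, -0.6640625]

[-0.671875, -0.6640625]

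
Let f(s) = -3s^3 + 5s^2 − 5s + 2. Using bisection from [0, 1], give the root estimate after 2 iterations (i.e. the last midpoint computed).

0.75

s = 0.5 gives f = 0.375, positive; keep [0.5, 1]
s = 0.75 gives f = -0.203125, negative; keep [0.5, 0.75]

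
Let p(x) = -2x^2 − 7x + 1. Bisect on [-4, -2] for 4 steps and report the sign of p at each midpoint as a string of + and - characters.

p(-3) = 4 > 0, so the root lies in [-4, -3]
p(-3.5) = 1 > 0, so the root lies in [-4, -3.5]
p(-3.75) = -0.875 < 0, so the root lies in [-3.75, -3.5]
p(-3.625) = 0.0938 > 0, so the root lies in [-3.75, -3.625]

++-+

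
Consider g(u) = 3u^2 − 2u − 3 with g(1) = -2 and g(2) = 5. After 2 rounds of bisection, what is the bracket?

[1.25, 1.5]

m = 1.5, g(m) = 0.75 (+); new bracket [1, 1.5]
m = 1.25, g(m) = -0.8125 (−); new bracket [1.25, 1.5]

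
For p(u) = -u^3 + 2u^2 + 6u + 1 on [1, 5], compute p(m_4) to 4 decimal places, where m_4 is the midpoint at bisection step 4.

-1.1094

m = 3, p(m) = 10 (+); new bracket [3, 5]
m = 4, p(m) = -7 (−); new bracket [3, 4]
m = 3.5, p(m) = 3.625 (+); new bracket [3.5, 4]
m = 3.75, p(m) = -1.1094 (−); new bracket [3.5, 3.75]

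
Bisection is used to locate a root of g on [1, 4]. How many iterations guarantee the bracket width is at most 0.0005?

Width after n steps is 3/2^n. Need 2^n ≥ 3/0.0005 = 6000.
2^12 = 4096 < 6000 ≤ 2^13 = 8192, so n = 13.

13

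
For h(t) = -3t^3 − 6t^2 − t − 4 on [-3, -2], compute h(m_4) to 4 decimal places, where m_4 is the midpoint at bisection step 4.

t = -2.5 gives h = 7.875, positive; keep [-2.5, -2]
t = -2.25 gives h = 2.046875, positive; keep [-2.25, -2]
t = -2.125 gives h = -0.181641, negative; keep [-2.25, -2.125]
t = -2.1875 gives h = 0.8792, positive; keep [-2.1875, -2.125]

0.8792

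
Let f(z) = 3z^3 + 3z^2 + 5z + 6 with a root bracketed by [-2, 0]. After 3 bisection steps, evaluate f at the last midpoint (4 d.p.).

-1.4219

f(-1) = 1 > 0, so the root lies in [-2, -1]
f(-1.5) = -4.875 < 0, so the root lies in [-1.5, -1]
f(-1.25) = -1.421875 < 0, so the root lies in [-1.25, -1]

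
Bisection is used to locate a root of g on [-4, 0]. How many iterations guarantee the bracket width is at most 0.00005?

Width after n steps is 4/2^n. Need 2^n ≥ 4/0.00005 = 80000.
2^16 = 65536 < 80000 ≤ 2^17 = 131072, so n = 17.

17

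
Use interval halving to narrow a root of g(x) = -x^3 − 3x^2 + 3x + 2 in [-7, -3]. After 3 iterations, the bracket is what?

midpoint -5: g = 37 > 0 → [-5, -3]
midpoint -4: g = 6 > 0 → [-4, -3]
midpoint -3.5: g = -2.375 < 0 → [-4, -3.5]

[-4, -3.5]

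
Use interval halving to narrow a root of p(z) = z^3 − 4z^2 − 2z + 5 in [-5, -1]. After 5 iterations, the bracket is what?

z = -3 gives p = -52, negative; keep [-3, -1]
z = -2 gives p = -15, negative; keep [-2, -1]
z = -1.5 gives p = -4.375, negative; keep [-1.5, -1]
z = -1.25 gives p = -0.7031, negative; keep [-1.25, -1]
z = -1.125 gives p = 0.7637, positive; keep [-1.25, -1.125]

[-1.25, -1.125]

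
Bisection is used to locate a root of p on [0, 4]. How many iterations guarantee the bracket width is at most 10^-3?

Width after n steps is 4/2^n. Need 2^n ≥ 4/10^-3 = 4000.
2^11 = 2048 < 4000 ≤ 2^12 = 4096, so n = 12.

12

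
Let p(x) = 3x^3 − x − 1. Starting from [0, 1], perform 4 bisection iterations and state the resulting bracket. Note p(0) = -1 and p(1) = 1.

[0.8125, 0.875]

p(0.5) = -1.125 < 0, so the root lies in [0.5, 1]
p(0.75) = -0.484375 < 0, so the root lies in [0.75, 1]
p(0.875) = 0.134766 > 0, so the root lies in [0.75, 0.875]
p(0.8125) = -0.2034 < 0, so the root lies in [0.8125, 0.875]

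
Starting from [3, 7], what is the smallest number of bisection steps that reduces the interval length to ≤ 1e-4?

16

Width after n steps is 4/2^n. Need 2^n ≥ 4/1e-4 = 40000.
2^15 = 32768 < 40000 ≤ 2^16 = 65536, so n = 16.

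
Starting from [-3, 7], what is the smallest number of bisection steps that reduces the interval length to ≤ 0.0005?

Width after n steps is 10/2^n. Need 2^n ≥ 10/0.0005 = 20000.
2^14 = 16384 < 20000 ≤ 2^15 = 32768, so n = 15.

15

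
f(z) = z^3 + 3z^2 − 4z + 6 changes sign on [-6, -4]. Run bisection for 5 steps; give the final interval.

z = -5 gives f = -24, negative; keep [-5, -4]
z = -4.5 gives f = -6.375, negative; keep [-4.5, -4]
z = -4.25 gives f = 0.421875, positive; keep [-4.5, -4.25]
z = -4.375 gives f = -2.8184, negative; keep [-4.375, -4.25]
z = -4.3125 gives f = -1.1594, negative; keep [-4.3125, -4.25]

[-4.3125, -4.25]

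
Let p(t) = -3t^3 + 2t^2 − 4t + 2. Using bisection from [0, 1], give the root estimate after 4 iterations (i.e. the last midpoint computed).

p(0.5) = 0.125 > 0, so the root lies in [0.5, 1]
p(0.75) = -1.140625 < 0, so the root lies in [0.5, 0.75]
p(0.625) = -0.451172 < 0, so the root lies in [0.5, 0.625]
p(0.5625) = -0.1511 < 0, so the root lies in [0.5, 0.5625]

0.5625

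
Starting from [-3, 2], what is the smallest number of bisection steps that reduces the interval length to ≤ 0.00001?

19

Width after n steps is 5/2^n. Need 2^n ≥ 5/0.00001 = 500000.
2^18 = 262144 < 500000 ≤ 2^19 = 524288, so n = 19.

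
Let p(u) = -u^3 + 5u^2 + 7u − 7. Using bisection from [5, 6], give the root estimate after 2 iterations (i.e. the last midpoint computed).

5.75

midpoint 5.5: p = 16.375 > 0 → [5.5, 6]
midpoint 5.75: p = 8.453125 > 0 → [5.75, 6]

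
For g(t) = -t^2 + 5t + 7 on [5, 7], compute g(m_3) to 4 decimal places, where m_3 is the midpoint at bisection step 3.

-0.8125

g(6) = 1 > 0, so the root lies in [6, 7]
g(6.5) = -2.75 < 0, so the root lies in [6, 6.5]
g(6.25) = -0.8125 < 0, so the root lies in [6, 6.25]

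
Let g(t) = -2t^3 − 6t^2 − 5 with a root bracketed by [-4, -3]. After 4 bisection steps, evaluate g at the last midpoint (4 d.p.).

midpoint -3.5: g = 7.25 > 0 → [-3.5, -3]
midpoint -3.25: g = 0.28125 > 0 → [-3.25, -3]
midpoint -3.125: g = -2.558594 < 0 → [-3.25, -3.125]
midpoint -3.1875: g = -1.1899 < 0 → [-3.25, -3.1875]

-1.1899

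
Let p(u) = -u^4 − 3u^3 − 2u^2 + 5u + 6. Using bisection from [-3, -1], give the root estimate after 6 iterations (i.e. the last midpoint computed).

midpoint -2: p = -4 < 0 → [-2, -1]
midpoint -1.5: p = -0.9375 < 0 → [-1.5, -1]
midpoint -1.25: p = 0.042969 > 0 → [-1.5, -1.25]
midpoint -1.375: p = -0.4319 < 0 → [-1.375, -1.25]
midpoint -1.3125: p = -0.1924 < 0 → [-1.3125, -1.25]
midpoint -1.28125: p = -0.0744 < 0 → [-1.28125, -1.25]

-1.28125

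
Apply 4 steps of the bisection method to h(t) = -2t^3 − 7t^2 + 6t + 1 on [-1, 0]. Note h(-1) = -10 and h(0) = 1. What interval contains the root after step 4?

[-0.1875, -0.125]

t = -0.5 gives h = -3.5, negative; keep [-0.5, 0]
t = -0.25 gives h = -0.90625, negative; keep [-0.25, 0]
t = -0.125 gives h = 0.144531, positive; keep [-0.25, -0.125]
t = -0.1875 gives h = -0.3579, negative; keep [-0.1875, -0.125]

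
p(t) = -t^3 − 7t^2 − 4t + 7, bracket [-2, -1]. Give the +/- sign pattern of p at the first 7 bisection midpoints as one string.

t = -1.5 gives p = 0.625, positive; keep [-2, -1.5]
t = -1.75 gives p = -2.078125, negative; keep [-1.75, -1.5]
t = -1.625 gives p = -0.693359, negative; keep [-1.625, -1.5]
t = -1.5625 gives p = -0.0251, negative; keep [-1.5625, -1.5]
t = -1.53125 gives p = 0.3023, positive; keep [-1.5625, -1.53125]
t = -1.546875 gives p = 0.1391, positive; keep [-1.5625, -1.546875]
t = -1.5546875 gives p = 0.0571, positive; keep [-1.5625, -1.5546875]

+---+++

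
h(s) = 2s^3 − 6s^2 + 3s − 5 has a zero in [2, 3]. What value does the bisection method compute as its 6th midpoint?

2.796875

h(2.5) = -3.75 < 0, so the root lies in [2.5, 3]
h(2.75) = -0.53125 < 0, so the root lies in [2.75, 3]
h(2.875) = 1.558594 > 0, so the root lies in [2.75, 2.875]
h(2.8125) = 0.4712 > 0, so the root lies in [2.75, 2.8125]
h(2.78125) = -0.0405 < 0, so the root lies in [2.78125, 2.8125]
h(2.796875) = 0.2127 > 0, so the root lies in [2.78125, 2.796875]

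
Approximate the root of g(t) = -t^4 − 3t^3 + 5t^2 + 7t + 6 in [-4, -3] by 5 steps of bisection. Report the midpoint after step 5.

-3.90625

m = -3.5, g(m) = 21.3125 (+); new bracket [-4, -3.5]
m = -3.75, g(m) = 10.511719 (+); new bracket [-4, -3.75]
m = -3.875, g(m) = 3.040771 (+); new bracket [-4, -3.875]
m = -3.9375, g(m) = -1.2742 (−); new bracket [-3.9375, -3.875]
m = -3.90625, g(m) = 0.9335 (+); new bracket [-3.9375, -3.90625]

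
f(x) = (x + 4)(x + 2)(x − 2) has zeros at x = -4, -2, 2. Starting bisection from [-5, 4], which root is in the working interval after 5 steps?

f(-0.5) = -13.125 < 0, so the root lies in [-0.5, 4]
f(1.75) = -5.390625 < 0, so the root lies in [1.75, 4]
f(2.875) = 29.326172 > 0, so the root lies in [1.75, 2.875]
f(2.3125) = 8.5071 > 0, so the root lies in [1.75, 2.3125]
f(2.03125) = 0.7598 > 0, so the root lies in [1.75, 2.03125]

2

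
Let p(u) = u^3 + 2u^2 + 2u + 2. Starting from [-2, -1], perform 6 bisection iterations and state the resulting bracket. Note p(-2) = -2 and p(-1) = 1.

[-1.546875, -1.53125]

midpoint -1.5: p = 0.125 > 0 → [-2, -1.5]
midpoint -1.75: p = -0.734375 < 0 → [-1.75, -1.5]
midpoint -1.625: p = -0.259766 < 0 → [-1.625, -1.5]
midpoint -1.5625: p = -0.0569 < 0 → [-1.5625, -1.5]
midpoint -1.53125: p = 0.0366 > 0 → [-1.5625, -1.53125]
midpoint -1.546875: p = -0.0095 < 0 → [-1.546875, -1.53125]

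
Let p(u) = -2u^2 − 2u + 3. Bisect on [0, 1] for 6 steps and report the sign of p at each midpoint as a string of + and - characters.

m = 0.5, p(m) = 1.5 (+); new bracket [0.5, 1]
m = 0.75, p(m) = 0.375 (+); new bracket [0.75, 1]
m = 0.875, p(m) = -0.28125 (−); new bracket [0.75, 0.875]
m = 0.8125, p(m) = 0.0547 (+); new bracket [0.8125, 0.875]
m = 0.84375, p(m) = -0.1113 (−); new bracket [0.8125, 0.84375]
m = 0.828125, p(m) = -0.0278 (−); new bracket [0.8125, 0.828125]

++-+--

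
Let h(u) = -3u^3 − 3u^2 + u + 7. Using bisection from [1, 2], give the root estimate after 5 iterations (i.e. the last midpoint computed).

1.15625

m = 1.5, h(m) = -8.375 (−); new bracket [1, 1.5]
m = 1.25, h(m) = -2.296875 (−); new bracket [1, 1.25]
m = 1.125, h(m) = 0.056641 (+); new bracket [1.125, 1.25]
m = 1.1875, h(m) = -1.0667 (−); new bracket [1.125, 1.1875]
m = 1.15625, h(m) = -0.4919 (−); new bracket [1.125, 1.15625]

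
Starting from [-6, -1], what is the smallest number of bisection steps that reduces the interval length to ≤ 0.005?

Width after n steps is 5/2^n. Need 2^n ≥ 5/0.005 = 1000.
2^9 = 512 < 1000 ≤ 2^10 = 1024, so n = 10.

10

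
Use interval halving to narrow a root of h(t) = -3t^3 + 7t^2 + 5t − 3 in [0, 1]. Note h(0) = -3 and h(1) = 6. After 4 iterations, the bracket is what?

[0.375, 0.4375]

midpoint 0.5: h = 0.875 > 0 → [0, 0.5]
midpoint 0.25: h = -1.359375 < 0 → [0.25, 0.5]
midpoint 0.375: h = -0.298828 < 0 → [0.375, 0.5]
midpoint 0.4375: h = 0.2761 > 0 → [0.375, 0.4375]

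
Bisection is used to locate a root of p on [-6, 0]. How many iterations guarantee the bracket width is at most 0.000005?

21

Width after n steps is 6/2^n. Need 2^n ≥ 6/0.000005 = 1200000.
2^20 = 1048576 < 1200000 ≤ 2^21 = 2097152, so n = 21.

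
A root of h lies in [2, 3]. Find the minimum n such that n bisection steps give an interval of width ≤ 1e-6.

20

Width after n steps is 1/2^n. Need 2^n ≥ 1/1e-6 = 1000000.
2^19 = 524288 < 1000000 ≤ 2^20 = 1048576, so n = 20.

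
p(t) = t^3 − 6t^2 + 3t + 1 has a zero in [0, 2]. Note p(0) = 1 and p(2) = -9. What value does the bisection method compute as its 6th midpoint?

midpoint 1: p = -1 < 0 → [0, 1]
midpoint 0.5: p = 1.125 > 0 → [0.5, 1]
midpoint 0.75: p = 0.296875 > 0 → [0.75, 1]
midpoint 0.875: p = -0.2988 < 0 → [0.75, 0.875]
midpoint 0.8125: p = 0.0129 > 0 → [0.8125, 0.875]
midpoint 0.84375: p = -0.1396 < 0 → [0.8125, 0.84375]

0.84375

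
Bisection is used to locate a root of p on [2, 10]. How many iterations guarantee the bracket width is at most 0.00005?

18

Width after n steps is 8/2^n. Need 2^n ≥ 8/0.00005 = 160000.
2^17 = 131072 < 160000 ≤ 2^18 = 262144, so n = 18.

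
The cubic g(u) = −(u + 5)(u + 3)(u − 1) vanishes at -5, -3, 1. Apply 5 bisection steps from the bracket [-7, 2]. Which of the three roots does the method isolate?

1

m = -2.5, g(m) = 4.375 (+); new bracket [-2.5, 2]
m = -0.25, g(m) = 16.328125 (+); new bracket [-0.25, 2]
m = 0.875, g(m) = 2.845703 (+); new bracket [0.875, 2]
m = 1.4375, g(m) = -12.4978 (−); new bracket [0.875, 1.4375]
m = 1.15625, g(m) = -3.998 (−); new bracket [0.875, 1.15625]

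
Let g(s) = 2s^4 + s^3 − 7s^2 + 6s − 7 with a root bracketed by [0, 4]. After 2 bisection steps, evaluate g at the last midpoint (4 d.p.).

s = 2 gives g = 17, positive; keep [0, 2]
s = 1 gives g = -5, negative; keep [1, 2]

-5.0000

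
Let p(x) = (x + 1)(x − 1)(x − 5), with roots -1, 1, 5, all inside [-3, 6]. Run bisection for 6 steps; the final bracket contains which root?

midpoint 1.5: p = -4.375 < 0 → [1.5, 6]
midpoint 3.75: p = -16.328125 < 0 → [3.75, 6]
midpoint 4.875: p = -2.845703 < 0 → [4.875, 6]
midpoint 5.4375: p = 12.4978 > 0 → [4.875, 5.4375]
midpoint 5.15625: p = 3.998 > 0 → [4.875, 5.15625]
midpoint 5.015625: p = 0.3774 > 0 → [4.875, 5.015625]

5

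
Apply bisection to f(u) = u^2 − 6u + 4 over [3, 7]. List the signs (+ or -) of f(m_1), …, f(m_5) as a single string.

-+++-

f(5) = -1 < 0, so the root lies in [5, 7]
f(6) = 4 > 0, so the root lies in [5, 6]
f(5.5) = 1.25 > 0, so the root lies in [5, 5.5]
f(5.25) = 0.0625 > 0, so the root lies in [5, 5.25]
f(5.125) = -0.4844 < 0, so the root lies in [5.125, 5.25]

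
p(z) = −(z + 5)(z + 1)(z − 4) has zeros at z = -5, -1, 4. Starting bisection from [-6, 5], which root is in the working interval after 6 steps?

z = -0.5 gives p = 10.125, positive; keep [-0.5, 5]
z = 2.25 gives p = 41.234375, positive; keep [2.25, 5]
z = 3.625 gives p = 14.958984, positive; keep [3.625, 5]
z = 4.3125 gives p = -15.4602, negative; keep [3.625, 4.3125]
z = 3.96875 gives p = 1.3926, positive; keep [3.96875, 4.3125]
z = 4.140625 gives p = -6.6078, negative; keep [3.96875, 4.140625]

4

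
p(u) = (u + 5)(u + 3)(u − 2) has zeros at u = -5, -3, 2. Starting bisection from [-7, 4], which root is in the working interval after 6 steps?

u = -1.5 gives p = -18.375, negative; keep [-1.5, 4]
u = 1.25 gives p = -19.921875, negative; keep [1.25, 4]
u = 2.625 gives p = 26.806641, positive; keep [1.25, 2.625]
u = 1.9375 gives p = -2.1409, negative; keep [1.9375, 2.625]
u = 2.28125 gives p = 10.8152, positive; keep [1.9375, 2.28125]
u = 2.109375 gives p = 3.973, positive; keep [1.9375, 2.109375]

2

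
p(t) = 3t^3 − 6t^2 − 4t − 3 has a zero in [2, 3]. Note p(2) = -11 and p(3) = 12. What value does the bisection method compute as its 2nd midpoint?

p(2.5) = -3.625 < 0, so the root lies in [2.5, 3]
p(2.75) = 3.015625 > 0, so the root lies in [2.5, 2.75]

2.75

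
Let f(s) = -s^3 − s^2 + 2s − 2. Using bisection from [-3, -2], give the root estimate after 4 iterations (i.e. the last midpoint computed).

midpoint -2.5: f = 2.375 > 0 → [-2.5, -2]
midpoint -2.25: f = -0.171875 < 0 → [-2.5, -2.25]
midpoint -2.375: f = 1.005859 > 0 → [-2.375, -2.25]
midpoint -2.3125: f = 0.3938 > 0 → [-2.3125, -2.25]

-2.3125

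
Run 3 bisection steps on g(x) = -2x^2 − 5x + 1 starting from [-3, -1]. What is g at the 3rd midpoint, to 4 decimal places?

g(-2) = 3 > 0, so the root lies in [-3, -2]
g(-2.5) = 1 > 0, so the root lies in [-3, -2.5]
g(-2.75) = -0.375 < 0, so the root lies in [-2.75, -2.5]

-0.3750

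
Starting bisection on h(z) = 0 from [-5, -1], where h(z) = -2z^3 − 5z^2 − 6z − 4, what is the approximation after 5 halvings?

-1.375

m = -3, h(m) = 23 (+); new bracket [-3, -1]
m = -2, h(m) = 4 (+); new bracket [-2, -1]
m = -1.5, h(m) = 0.5 (+); new bracket [-1.5, -1]
m = -1.25, h(m) = -0.4062 (−); new bracket [-1.5, -1.25]
m = -1.375, h(m) = -0.0039 (−); new bracket [-1.5, -1.375]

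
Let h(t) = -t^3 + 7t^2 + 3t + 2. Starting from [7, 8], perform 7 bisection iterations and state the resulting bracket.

m = 7.5, h(m) = -3.625 (−); new bracket [7, 7.5]
m = 7.25, h(m) = 10.609375 (+); new bracket [7.25, 7.5]
m = 7.375, h(m) = 3.728516 (+); new bracket [7.375, 7.5]
m = 7.4375, h(m) = 0.1116 (+); new bracket [7.4375, 7.5]
m = 7.46875, h(m) = -1.7417 (−); new bracket [7.4375, 7.46875]
m = 7.453125, h(m) = -0.8113 (−); new bracket [7.4375, 7.453125]
m = 7.4453125, h(m) = -0.3489 (−); new bracket [7.4375, 7.4453125]

[7.4375, 7.4453125]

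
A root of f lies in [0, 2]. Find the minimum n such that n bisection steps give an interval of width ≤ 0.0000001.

25

Width after n steps is 2/2^n. Need 2^n ≥ 2/0.0000001 = 20000000.
2^24 = 16777216 < 20000000 ≤ 2^25 = 33554432, so n = 25.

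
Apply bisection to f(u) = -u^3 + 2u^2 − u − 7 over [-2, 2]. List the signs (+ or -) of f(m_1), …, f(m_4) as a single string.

--+-

f(0) = -7 < 0, so the root lies in [-2, 0]
f(-1) = -3 < 0, so the root lies in [-2, -1]
f(-1.5) = 2.375 > 0, so the root lies in [-1.5, -1]
f(-1.25) = -0.6719 < 0, so the root lies in [-1.5, -1.25]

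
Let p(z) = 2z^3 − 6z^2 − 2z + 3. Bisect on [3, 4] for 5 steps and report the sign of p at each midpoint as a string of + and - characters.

p(3.5) = 8.25 > 0, so the root lies in [3, 3.5]
p(3.25) = 1.78125 > 0, so the root lies in [3, 3.25]
p(3.125) = -0.808594 < 0, so the root lies in [3.125, 3.25]
p(3.1875) = 0.4351 > 0, so the root lies in [3.125, 3.1875]
p(3.15625) = -0.1994 < 0, so the root lies in [3.15625, 3.1875]

++-+-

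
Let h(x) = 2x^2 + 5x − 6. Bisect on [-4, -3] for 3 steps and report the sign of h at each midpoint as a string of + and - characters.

m = -3.5, h(m) = 1 (+); new bracket [-3.5, -3]
m = -3.25, h(m) = -1.125 (−); new bracket [-3.5, -3.25]
m = -3.375, h(m) = -0.09375 (−); new bracket [-3.5, -3.375]

+--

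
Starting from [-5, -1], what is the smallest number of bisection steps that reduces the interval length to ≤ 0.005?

10

Width after n steps is 4/2^n. Need 2^n ≥ 4/0.005 = 800.
2^9 = 512 < 800 ≤ 2^10 = 1024, so n = 10.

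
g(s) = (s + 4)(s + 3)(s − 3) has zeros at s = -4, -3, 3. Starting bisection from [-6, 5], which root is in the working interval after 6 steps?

m = -0.5, g(m) = -30.625 (−); new bracket [-0.5, 5]
m = 2.25, g(m) = -24.609375 (−); new bracket [2.25, 5]
m = 3.625, g(m) = 31.572266 (+); new bracket [2.25, 3.625]
m = 2.9375, g(m) = -2.5745 (−); new bracket [2.9375, 3.625]
m = 3.28125, g(m) = 12.8631 (+); new bracket [2.9375, 3.28125]
m = 3.109375, g(m) = 4.7506 (+); new bracket [2.9375, 3.109375]

3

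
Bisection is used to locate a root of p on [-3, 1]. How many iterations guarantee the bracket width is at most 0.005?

Width after n steps is 4/2^n. Need 2^n ≥ 4/0.005 = 800.
2^9 = 512 < 800 ≤ 2^10 = 1024, so n = 10.

10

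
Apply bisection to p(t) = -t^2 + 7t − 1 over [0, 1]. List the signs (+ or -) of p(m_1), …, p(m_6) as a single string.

++-++-

t = 0.5 gives p = 2.25, positive; keep [0, 0.5]
t = 0.25 gives p = 0.6875, positive; keep [0, 0.25]
t = 0.125 gives p = -0.140625, negative; keep [0.125, 0.25]
t = 0.1875 gives p = 0.2773, positive; keep [0.125, 0.1875]
t = 0.15625 gives p = 0.0693, positive; keep [0.125, 0.15625]
t = 0.140625 gives p = -0.0354, negative; keep [0.140625, 0.15625]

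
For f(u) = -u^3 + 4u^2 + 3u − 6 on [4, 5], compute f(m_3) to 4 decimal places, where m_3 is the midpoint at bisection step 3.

m = 4.5, f(m) = -2.625 (−); new bracket [4, 4.5]
m = 4.25, f(m) = 2.234375 (+); new bracket [4.25, 4.5]
m = 4.375, f(m) = -0.052734 (−); new bracket [4.25, 4.375]

-0.0527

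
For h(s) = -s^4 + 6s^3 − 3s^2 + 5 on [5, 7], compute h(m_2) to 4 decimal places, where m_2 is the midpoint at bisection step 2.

m = 6, h(m) = -103 (−); new bracket [5, 6]
m = 5.5, h(m) = -2.5625 (−); new bracket [5, 5.5]

-2.5625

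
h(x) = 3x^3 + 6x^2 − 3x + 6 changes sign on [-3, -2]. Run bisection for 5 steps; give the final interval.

h(-2.5) = 4.125 > 0, so the root lies in [-3, -2.5]
h(-2.75) = -2.765625 < 0, so the root lies in [-2.75, -2.5]
h(-2.625) = 0.955078 > 0, so the root lies in [-2.75, -2.625]
h(-2.6875) = -0.8342 < 0, so the root lies in [-2.6875, -2.625]
h(-2.65625) = 0.0779 > 0, so the root lies in [-2.6875, -2.65625]

[-2.6875, -2.65625]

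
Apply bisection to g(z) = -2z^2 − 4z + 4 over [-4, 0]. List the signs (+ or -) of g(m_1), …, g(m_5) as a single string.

z = -2 gives g = 4, positive; keep [-4, -2]
z = -3 gives g = -2, negative; keep [-3, -2]
z = -2.5 gives g = 1.5, positive; keep [-3, -2.5]
z = -2.75 gives g = -0.125, negative; keep [-2.75, -2.5]
z = -2.625 gives g = 0.7188, positive; keep [-2.75, -2.625]

+-+-+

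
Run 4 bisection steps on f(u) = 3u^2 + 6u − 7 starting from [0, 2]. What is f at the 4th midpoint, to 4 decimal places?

0.5469

midpoint 1: f = 2 > 0 → [0, 1]
midpoint 0.5: f = -3.25 < 0 → [0.5, 1]
midpoint 0.75: f = -0.8125 < 0 → [0.75, 1]
midpoint 0.875: f = 0.5469 > 0 → [0.75, 0.875]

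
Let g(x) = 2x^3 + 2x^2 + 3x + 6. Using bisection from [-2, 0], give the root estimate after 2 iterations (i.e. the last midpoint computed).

midpoint -1: g = 3 > 0 → [-2, -1]
midpoint -1.5: g = -0.75 < 0 → [-1.5, -1]

-1.5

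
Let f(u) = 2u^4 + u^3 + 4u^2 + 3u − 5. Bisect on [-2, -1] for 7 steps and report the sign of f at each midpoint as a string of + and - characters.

midpoint -1.5: f = 6.25 > 0 → [-1.5, -1]
midpoint -1.25: f = 0.429688 > 0 → [-1.25, -1]
midpoint -1.125: f = -1.532715 < 0 → [-1.25, -1.125]
midpoint -1.1875: f = -0.6194 < 0 → [-1.25, -1.1875]
midpoint -1.21875: f = -0.1126 < 0 → [-1.25, -1.21875]
midpoint -1.234375: f = 0.154 > 0 → [-1.234375, -1.21875]
midpoint -1.2265625: f = 0.0196 > 0 → [-1.2265625, -1.21875]

++---++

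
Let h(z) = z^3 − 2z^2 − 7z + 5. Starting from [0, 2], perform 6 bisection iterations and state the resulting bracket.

h(1) = -3 < 0, so the root lies in [0, 1]
h(0.5) = 1.125 > 0, so the root lies in [0.5, 1]
h(0.75) = -0.953125 < 0, so the root lies in [0.5, 0.75]
h(0.625) = 0.0879 > 0, so the root lies in [0.625, 0.75]
h(0.6875) = -0.4329 < 0, so the root lies in [0.625, 0.6875]
h(0.65625) = -0.1725 < 0, so the root lies in [0.625, 0.65625]

[0.625, 0.65625]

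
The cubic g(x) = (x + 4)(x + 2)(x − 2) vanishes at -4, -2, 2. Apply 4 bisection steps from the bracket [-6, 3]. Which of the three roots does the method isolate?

2

midpoint -1.5: g = -4.375 < 0 → [-1.5, 3]
midpoint 0.75: g = -16.328125 < 0 → [0.75, 3]
midpoint 1.875: g = -2.845703 < 0 → [1.875, 3]
midpoint 2.4375: g = 12.4978 > 0 → [1.875, 2.4375]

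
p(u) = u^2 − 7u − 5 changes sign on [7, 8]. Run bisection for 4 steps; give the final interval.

[7.625, 7.6875]

midpoint 7.5: p = -1.25 < 0 → [7.5, 8]
midpoint 7.75: p = 0.8125 > 0 → [7.5, 7.75]
midpoint 7.625: p = -0.234375 < 0 → [7.625, 7.75]
midpoint 7.6875: p = 0.2852 > 0 → [7.625, 7.6875]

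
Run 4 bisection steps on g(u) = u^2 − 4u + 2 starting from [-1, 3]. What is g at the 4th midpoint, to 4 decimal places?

midpoint 1: g = -1 < 0 → [-1, 1]
midpoint 0: g = 2 > 0 → [0, 1]
midpoint 0.5: g = 0.25 > 0 → [0.5, 1]
midpoint 0.75: g = -0.4375 < 0 → [0.5, 0.75]

-0.4375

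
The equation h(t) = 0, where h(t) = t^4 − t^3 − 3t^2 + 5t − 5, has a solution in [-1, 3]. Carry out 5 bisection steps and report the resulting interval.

[1.875, 2]

midpoint 1: h = -3 < 0 → [1, 3]
midpoint 2: h = 1 > 0 → [1, 2]
midpoint 1.5: h = -2.5625 < 0 → [1.5, 2]
midpoint 1.75: h = -1.418 < 0 → [1.75, 2]
midpoint 1.875: h = -0.4041 < 0 → [1.875, 2]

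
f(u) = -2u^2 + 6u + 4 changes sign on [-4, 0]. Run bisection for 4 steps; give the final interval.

[-0.75, -0.5]

m = -2, f(m) = -16 (−); new bracket [-2, 0]
m = -1, f(m) = -4 (−); new bracket [-1, 0]
m = -0.5, f(m) = 0.5 (+); new bracket [-1, -0.5]
m = -0.75, f(m) = -1.625 (−); new bracket [-0.75, -0.5]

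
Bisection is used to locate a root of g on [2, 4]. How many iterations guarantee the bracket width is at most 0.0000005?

22

Width after n steps is 2/2^n. Need 2^n ≥ 2/0.0000005 = 4000000.
2^21 = 2097152 < 4000000 ≤ 2^22 = 4194304, so n = 22.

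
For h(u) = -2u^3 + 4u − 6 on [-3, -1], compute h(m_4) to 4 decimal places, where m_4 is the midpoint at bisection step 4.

-0.3164

m = -2, h(m) = 2 (+); new bracket [-2, -1]
m = -1.5, h(m) = -5.25 (−); new bracket [-2, -1.5]
m = -1.75, h(m) = -2.28125 (−); new bracket [-2, -1.75]
m = -1.875, h(m) = -0.3164 (−); new bracket [-2, -1.875]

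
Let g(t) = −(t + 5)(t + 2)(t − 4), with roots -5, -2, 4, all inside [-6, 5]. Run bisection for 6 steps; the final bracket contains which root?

g(-0.5) = 30.375 > 0, so the root lies in [-0.5, 5]
g(2.25) = 53.921875 > 0, so the root lies in [2.25, 5]
g(3.625) = 18.193359 > 0, so the root lies in [3.625, 5]
g(4.3125) = -18.3704 < 0, so the root lies in [3.625, 4.3125]
g(3.96875) = 1.6729 > 0, so the root lies in [3.96875, 4.3125]
g(4.140625) = -7.8932 < 0, so the root lies in [3.96875, 4.140625]

4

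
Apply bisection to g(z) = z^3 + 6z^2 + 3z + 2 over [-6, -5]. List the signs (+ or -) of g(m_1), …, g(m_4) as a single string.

+---

z = -5.5 gives g = 0.625, positive; keep [-6, -5.5]
z = -5.75 gives g = -6.984375, negative; keep [-5.75, -5.5]
z = -5.625 gives g = -3.009766, negative; keep [-5.625, -5.5]
z = -5.5625 gives g = -1.1506, negative; keep [-5.5625, -5.5]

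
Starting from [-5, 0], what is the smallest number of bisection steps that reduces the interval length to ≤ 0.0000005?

Width after n steps is 5/2^n. Need 2^n ≥ 5/0.0000005 = 10000000.
2^23 = 8388608 < 10000000 ≤ 2^24 = 16777216, so n = 24.

24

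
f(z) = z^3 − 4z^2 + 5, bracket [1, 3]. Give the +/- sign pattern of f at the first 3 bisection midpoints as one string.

midpoint 2: f = -3 < 0 → [1, 2]
midpoint 1.5: f = -0.625 < 0 → [1, 1.5]
midpoint 1.25: f = 0.703125 > 0 → [1.25, 1.5]

--+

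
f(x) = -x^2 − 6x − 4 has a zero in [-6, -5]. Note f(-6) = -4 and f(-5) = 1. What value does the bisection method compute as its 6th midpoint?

x = -5.5 gives f = -1.25, negative; keep [-5.5, -5]
x = -5.25 gives f = -0.0625, negative; keep [-5.25, -5]
x = -5.125 gives f = 0.484375, positive; keep [-5.25, -5.125]
x = -5.1875 gives f = 0.2148, positive; keep [-5.25, -5.1875]
x = -5.21875 gives f = 0.0771, positive; keep [-5.25, -5.21875]
x = -5.234375 gives f = 0.0076, positive; keep [-5.25, -5.234375]

-5.234375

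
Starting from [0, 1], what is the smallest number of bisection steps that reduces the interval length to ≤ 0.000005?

18

Width after n steps is 1/2^n. Need 2^n ≥ 1/0.000005 = 200000.
2^17 = 131072 < 200000 ≤ 2^18 = 262144, so n = 18.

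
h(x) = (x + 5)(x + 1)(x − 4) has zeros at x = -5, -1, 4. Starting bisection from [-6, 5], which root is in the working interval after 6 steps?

midpoint -0.5: h = -10.125 < 0 → [-0.5, 5]
midpoint 2.25: h = -41.234375 < 0 → [2.25, 5]
midpoint 3.625: h = -14.958984 < 0 → [3.625, 5]
midpoint 4.3125: h = 15.4602 > 0 → [3.625, 4.3125]
midpoint 3.96875: h = -1.3926 < 0 → [3.96875, 4.3125]
midpoint 4.140625: h = 6.6078 > 0 → [3.96875, 4.140625]

4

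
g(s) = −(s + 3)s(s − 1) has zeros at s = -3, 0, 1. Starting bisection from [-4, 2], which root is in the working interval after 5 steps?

-3

midpoint -1: g = -4 < 0 → [-4, -1]
midpoint -2.5: g = -4.375 < 0 → [-4, -2.5]
midpoint -3.25: g = 3.453125 > 0 → [-3.25, -2.5]
midpoint -2.875: g = -1.3926 < 0 → [-3.25, -2.875]
midpoint -3.0625: g = 0.7776 > 0 → [-3.0625, -2.875]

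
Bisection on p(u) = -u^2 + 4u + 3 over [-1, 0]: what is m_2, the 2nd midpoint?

p(-0.5) = 0.75 > 0, so the root lies in [-1, -0.5]
p(-0.75) = -0.5625 < 0, so the root lies in [-0.75, -0.5]

-0.75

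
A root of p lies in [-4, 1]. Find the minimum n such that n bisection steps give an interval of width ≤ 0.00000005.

Width after n steps is 5/2^n. Need 2^n ≥ 5/0.00000005 = 100000000.
2^26 = 67108864 < 100000000 ≤ 2^27 = 134217728, so n = 27.

27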